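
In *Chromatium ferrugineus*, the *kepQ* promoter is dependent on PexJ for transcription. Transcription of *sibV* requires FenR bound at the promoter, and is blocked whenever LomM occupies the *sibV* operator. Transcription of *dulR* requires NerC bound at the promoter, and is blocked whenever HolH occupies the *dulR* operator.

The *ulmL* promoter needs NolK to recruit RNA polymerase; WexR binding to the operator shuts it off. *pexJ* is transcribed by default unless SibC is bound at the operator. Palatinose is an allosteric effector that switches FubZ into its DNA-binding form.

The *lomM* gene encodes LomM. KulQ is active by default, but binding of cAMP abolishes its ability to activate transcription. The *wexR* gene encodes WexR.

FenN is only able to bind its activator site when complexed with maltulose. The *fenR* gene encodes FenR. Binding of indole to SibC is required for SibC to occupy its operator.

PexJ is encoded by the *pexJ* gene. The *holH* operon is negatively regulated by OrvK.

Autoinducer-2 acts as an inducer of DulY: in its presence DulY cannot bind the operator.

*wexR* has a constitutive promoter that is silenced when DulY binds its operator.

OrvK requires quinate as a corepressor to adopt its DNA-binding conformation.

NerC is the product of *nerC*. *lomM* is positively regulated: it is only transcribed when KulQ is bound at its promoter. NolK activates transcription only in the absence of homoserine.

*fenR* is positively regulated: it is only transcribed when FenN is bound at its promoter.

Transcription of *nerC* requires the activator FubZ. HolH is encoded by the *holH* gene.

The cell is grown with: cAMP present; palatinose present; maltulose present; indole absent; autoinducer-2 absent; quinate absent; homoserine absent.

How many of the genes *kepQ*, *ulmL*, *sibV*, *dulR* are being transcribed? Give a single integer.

3

Indole is absent, so SibC is inactive.
With no repressor bound, *pexJ* is transcribed.
So PexJ is produced and active.
No repressor is bound and PexJ is active, so *kepQ* is transcribed.
→ *kepQ* is ON.
Homoserine is absent, so NolK is active.
Autoinducer-2 is absent, so DulY is active.
With repressor DulY bound, *wexR* is not transcribed.
So WexR is not produced.
No repressor is bound and NolK is active, so *ulmL* is transcribed.
→ *ulmL* is ON.
cAMP is present, so KulQ is inactive.
Required activator KulQ is absent, so *lomM* is not transcribed.
So LomM is not produced.
Maltulose is present, so FenN is active.
No repressor is bound and FenN is active, so *fenR* is transcribed.
So FenR is produced and active.
No repressor is bound and FenR is active, so *sibV* is transcribed.
→ *sibV* is ON.
Quinate is absent, so OrvK is inactive.
With no repressor bound, *holH* is transcribed.
So HolH is produced and active.
Palatinose is present, so FubZ is active.
No repressor is bound and FubZ is active, so *nerC* is transcribed.
So NerC is produced and active.
With repressor HolH bound, *dulR* is not transcribed.
→ *dulR* is OFF.
3 of the 4 genes are transcribed.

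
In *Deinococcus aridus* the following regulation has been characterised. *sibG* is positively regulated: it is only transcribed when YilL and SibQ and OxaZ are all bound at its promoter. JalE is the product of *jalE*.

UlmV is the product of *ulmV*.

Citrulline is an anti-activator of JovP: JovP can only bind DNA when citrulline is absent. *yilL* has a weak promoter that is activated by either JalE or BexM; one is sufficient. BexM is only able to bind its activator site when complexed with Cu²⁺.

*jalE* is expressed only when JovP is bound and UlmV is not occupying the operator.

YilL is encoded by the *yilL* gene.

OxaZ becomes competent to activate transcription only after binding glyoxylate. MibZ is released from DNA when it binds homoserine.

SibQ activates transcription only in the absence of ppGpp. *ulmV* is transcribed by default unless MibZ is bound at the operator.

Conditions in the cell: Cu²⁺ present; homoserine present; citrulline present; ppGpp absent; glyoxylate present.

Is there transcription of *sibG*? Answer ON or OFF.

Citrulline is present, so JovP is inactive.
Homoserine is present, so MibZ is inactive.
With no repressor bound, *ulmV* is transcribed.
So UlmV is produced and active.
With repressor UlmV bound, *jalE* is not transcribed.
So JalE is not produced.
Cu²⁺ is present, so BexM is active.
Activator BexM is present, so *yilL* is transcribed.
So YilL is produced and active.
ppGpp is absent, so SibQ is active.
Glyoxylate is present, so OxaZ is active.
No repressor is bound and YilL and SibQ and OxaZ are active, so *sibG* is transcribed.

ON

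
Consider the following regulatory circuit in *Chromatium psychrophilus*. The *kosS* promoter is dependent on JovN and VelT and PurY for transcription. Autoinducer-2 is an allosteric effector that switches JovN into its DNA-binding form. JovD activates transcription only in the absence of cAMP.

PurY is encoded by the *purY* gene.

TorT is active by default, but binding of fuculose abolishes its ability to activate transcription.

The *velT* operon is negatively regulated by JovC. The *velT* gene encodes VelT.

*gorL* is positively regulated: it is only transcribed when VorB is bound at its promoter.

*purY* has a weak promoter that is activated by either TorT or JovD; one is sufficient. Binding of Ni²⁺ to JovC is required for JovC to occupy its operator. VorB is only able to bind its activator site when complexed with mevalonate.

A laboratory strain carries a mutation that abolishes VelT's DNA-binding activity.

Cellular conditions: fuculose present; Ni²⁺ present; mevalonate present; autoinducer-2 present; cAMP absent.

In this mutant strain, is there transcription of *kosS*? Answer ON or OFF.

OFF

Autoinducer-2 is present, so JovN is active.
VelT is non-functional in this strain, so it has no effect.
Fuculose is present, so TorT is inactive.
cAMP is absent, so JovD is active.
Activator JovD is present, so *purY* is transcribed.
So PurY is produced and active.
Required activator VelT is absent, so *kosS* is not transcribed.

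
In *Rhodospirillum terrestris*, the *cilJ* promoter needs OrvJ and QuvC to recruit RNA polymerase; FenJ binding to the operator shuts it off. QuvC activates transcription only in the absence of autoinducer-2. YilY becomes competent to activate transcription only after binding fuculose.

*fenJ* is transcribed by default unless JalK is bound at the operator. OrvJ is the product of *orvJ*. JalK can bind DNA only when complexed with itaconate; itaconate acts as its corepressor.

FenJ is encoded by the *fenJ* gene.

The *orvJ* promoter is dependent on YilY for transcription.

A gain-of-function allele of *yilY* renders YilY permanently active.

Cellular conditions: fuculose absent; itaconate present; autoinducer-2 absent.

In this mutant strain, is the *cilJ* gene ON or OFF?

YilY is constitutively active in this strain.
No repressor is bound and YilY is active, so *orvJ* is transcribed.
So OrvJ is produced and active.
Autoinducer-2 is absent, so QuvC is active.
Itaconate is present, so JalK is active.
With repressor JalK bound, *fenJ* is not transcribed.
So FenJ is not produced.
No repressor is bound and OrvJ and QuvC are active, so *cilJ* is transcribed.

ON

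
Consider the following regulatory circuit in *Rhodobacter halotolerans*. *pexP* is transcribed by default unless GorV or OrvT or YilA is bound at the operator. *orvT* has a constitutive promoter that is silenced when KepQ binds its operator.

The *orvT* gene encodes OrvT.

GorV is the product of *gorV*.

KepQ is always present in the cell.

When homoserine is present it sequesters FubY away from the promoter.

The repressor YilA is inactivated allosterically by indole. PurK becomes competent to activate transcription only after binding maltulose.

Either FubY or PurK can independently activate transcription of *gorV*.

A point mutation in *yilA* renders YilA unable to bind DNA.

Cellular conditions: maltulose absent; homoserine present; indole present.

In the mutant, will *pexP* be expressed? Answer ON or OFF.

ON

Homoserine is present, so FubY is inactive.
Maltulose is absent, so PurK is inactive.
No activator is available at the *gorV* promoter, so *gorV* is not transcribed.
So GorV is not produced.
KepQ is produced constitutively and is active.
With repressor KepQ bound, *orvT* is not transcribed.
So OrvT is not produced.
YilA is non-functional in this strain, so it has no effect.
With no repressor bound, *pexP* is transcribed.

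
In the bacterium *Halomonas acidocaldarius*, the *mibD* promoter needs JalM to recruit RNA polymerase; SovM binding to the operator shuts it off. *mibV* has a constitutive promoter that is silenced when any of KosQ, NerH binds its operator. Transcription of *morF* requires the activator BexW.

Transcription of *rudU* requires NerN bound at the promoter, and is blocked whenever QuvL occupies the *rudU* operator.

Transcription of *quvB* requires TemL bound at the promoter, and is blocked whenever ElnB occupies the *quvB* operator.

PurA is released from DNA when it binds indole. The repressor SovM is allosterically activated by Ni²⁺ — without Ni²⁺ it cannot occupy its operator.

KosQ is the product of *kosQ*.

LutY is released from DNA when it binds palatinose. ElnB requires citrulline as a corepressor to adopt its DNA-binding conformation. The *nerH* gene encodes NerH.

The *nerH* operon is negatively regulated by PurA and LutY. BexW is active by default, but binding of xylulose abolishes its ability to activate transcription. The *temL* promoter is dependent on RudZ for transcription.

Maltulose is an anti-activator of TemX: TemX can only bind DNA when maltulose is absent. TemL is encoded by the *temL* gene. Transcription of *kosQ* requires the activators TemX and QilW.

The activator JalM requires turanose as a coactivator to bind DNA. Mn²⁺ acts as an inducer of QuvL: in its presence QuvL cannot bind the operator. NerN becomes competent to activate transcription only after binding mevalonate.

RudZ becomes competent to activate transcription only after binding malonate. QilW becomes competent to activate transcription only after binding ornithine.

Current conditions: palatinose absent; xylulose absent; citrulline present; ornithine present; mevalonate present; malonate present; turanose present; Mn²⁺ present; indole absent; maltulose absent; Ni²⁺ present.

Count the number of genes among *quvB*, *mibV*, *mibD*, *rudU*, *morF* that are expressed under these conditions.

Citrulline is present, so ElnB is active.
Malonate is present, so RudZ is active.
No repressor is bound and RudZ is active, so *temL* is transcribed.
So TemL is produced and active.
With repressor ElnB bound, *quvB* is not transcribed.
→ *quvB* is OFF.
Maltulose is absent, so TemX is active.
Ornithine is present, so QilW is active.
No repressor is bound and TemX and QilW are active, so *kosQ* is transcribed.
So KosQ is produced and active.
Indole is absent, so PurA is active.
Palatinose is absent, so LutY is active.
With repressor PurA bound, *nerH* is not transcribed.
So NerH is not produced.
With repressor KosQ bound, *mibV* is not transcribed.
→ *mibV* is OFF.
Turanose is present, so JalM is active.
Ni²⁺ is present, so SovM is active.
With repressor SovM bound, *mibD* is not transcribed.
→ *mibD* is OFF.
Mn²⁺ is present, so QuvL is inactive.
Mevalonate is present, so NerN is active.
No repressor is bound and NerN is active, so *rudU* is transcribed.
→ *rudU* is ON.
Xylulose is absent, so BexW is active.
No repressor is bound and BexW is active, so *morF* is transcribed.
→ *morF* is ON.
2 of the 5 genes are transcribed.

2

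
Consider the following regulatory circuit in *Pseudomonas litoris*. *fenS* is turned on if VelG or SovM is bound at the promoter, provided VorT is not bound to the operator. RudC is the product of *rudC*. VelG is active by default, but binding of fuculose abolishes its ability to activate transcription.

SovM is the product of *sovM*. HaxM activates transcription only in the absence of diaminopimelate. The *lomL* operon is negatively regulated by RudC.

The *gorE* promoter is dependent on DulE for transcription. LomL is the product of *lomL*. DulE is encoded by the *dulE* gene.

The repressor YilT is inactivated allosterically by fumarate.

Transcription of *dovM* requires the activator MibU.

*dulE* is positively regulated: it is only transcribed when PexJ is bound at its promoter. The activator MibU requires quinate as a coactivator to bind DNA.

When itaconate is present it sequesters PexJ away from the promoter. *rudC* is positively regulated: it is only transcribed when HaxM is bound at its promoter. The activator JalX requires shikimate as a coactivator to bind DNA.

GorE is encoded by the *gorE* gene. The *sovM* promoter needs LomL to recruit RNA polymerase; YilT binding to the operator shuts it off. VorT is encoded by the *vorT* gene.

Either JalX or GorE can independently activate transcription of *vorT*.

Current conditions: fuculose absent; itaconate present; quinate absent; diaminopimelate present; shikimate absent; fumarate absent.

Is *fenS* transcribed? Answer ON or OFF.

Shikimate is absent, so JalX is inactive.
Itaconate is present, so PexJ is inactive.
Required activator PexJ is absent, so *dulE* is not transcribed.
So DulE is not produced.
Required activator DulE is absent, so *gorE* is not transcribed.
So GorE is not produced.
No activator is available at the *vorT* promoter, so *vorT* is not transcribed.
So VorT is not produced.
Fuculose is absent, so VelG is active.
Diaminopimelate is present, so HaxM is inactive.
Required activator HaxM is absent, so *rudC* is not transcribed.
So RudC is not produced.
With no repressor bound, *lomL* is transcribed.
So LomL is produced and active.
Fumarate is absent, so YilT is active.
With repressor YilT bound, *sovM* is not transcribed.
So SovM is not produced.
Activator VelG is present, so *fenS* is transcribed.

ON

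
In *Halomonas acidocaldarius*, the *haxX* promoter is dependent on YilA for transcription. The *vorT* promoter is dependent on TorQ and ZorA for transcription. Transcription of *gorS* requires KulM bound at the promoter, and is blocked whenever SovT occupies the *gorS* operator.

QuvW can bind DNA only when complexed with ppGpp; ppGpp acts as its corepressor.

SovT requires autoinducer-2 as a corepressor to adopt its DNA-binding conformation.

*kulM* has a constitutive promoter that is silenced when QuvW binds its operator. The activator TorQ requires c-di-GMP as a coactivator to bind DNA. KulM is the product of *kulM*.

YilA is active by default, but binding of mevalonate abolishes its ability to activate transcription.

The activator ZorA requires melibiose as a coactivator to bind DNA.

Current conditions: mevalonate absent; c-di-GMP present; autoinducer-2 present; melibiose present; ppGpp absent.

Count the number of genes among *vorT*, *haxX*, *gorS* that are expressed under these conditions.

c-di-GMP is present, so TorQ is active.
Melibiose is present, so ZorA is active.
No repressor is bound and TorQ and ZorA are active, so *vorT* is transcribed.
→ *vorT* is ON.
Mevalonate is absent, so YilA is active.
No repressor is bound and YilA is active, so *haxX* is transcribed.
→ *haxX* is ON.
Autoinducer-2 is present, so SovT is active.
ppGpp is absent, so QuvW is inactive.
With no repressor bound, *kulM* is transcribed.
So KulM is produced and active.
With repressor SovT bound, *gorS* is not transcribed.
→ *gorS* is OFF.
2 of the 3 genes are transcribed.

2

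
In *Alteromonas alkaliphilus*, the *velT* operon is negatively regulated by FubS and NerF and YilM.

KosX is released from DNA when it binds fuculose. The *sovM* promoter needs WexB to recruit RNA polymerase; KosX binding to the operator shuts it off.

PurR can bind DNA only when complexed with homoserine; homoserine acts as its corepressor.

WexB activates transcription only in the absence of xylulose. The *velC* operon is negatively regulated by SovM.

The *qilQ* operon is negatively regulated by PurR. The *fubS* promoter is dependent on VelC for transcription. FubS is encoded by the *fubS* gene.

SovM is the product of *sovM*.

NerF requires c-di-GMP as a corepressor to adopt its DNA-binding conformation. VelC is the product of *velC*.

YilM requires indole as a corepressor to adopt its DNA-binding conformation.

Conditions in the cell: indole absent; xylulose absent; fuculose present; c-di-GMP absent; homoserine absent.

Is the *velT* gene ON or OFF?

Fuculose is present, so KosX is inactive.
Xylulose is absent, so WexB is active.
No repressor is bound and WexB is active, so *sovM* is transcribed.
So SovM is produced and active.
With repressor SovM bound, *velC* is not transcribed.
So VelC is not produced.
Required activator VelC is absent, so *fubS* is not transcribed.
So FubS is not produced.
c-di-GMP is absent, so NerF is inactive.
Indole is absent, so YilM is inactive.
With no repressor bound, *velT* is transcribed.

ON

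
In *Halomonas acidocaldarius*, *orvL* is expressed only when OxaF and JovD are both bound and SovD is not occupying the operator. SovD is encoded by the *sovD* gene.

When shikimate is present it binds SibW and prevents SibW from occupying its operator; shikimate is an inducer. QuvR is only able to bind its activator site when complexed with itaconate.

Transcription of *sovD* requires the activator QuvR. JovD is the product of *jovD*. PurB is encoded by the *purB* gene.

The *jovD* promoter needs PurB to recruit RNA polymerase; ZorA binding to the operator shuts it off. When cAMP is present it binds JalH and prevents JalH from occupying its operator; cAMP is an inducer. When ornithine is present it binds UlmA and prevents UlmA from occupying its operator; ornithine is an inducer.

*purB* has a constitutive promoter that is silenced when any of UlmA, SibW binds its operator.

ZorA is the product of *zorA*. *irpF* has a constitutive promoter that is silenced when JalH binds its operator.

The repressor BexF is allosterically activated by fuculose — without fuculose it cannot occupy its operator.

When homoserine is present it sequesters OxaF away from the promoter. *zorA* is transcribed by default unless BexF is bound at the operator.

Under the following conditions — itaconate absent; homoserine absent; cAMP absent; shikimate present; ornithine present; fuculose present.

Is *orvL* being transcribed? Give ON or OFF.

ON

Homoserine is absent, so OxaF is active.
Ornithine is present, so UlmA is inactive.
Shikimate is present, so SibW is inactive.
With no repressor bound, *purB* is transcribed.
So PurB is produced and active.
Fuculose is present, so BexF is active.
With repressor BexF bound, *zorA* is not transcribed.
So ZorA is not produced.
No repressor is bound and PurB is active, so *jovD* is transcribed.
So JovD is produced and active.
Itaconate is absent, so QuvR is inactive.
Required activator QuvR is absent, so *sovD* is not transcribed.
So SovD is not produced.
No repressor is bound and OxaF and JovD are active, so *orvL* is transcribed.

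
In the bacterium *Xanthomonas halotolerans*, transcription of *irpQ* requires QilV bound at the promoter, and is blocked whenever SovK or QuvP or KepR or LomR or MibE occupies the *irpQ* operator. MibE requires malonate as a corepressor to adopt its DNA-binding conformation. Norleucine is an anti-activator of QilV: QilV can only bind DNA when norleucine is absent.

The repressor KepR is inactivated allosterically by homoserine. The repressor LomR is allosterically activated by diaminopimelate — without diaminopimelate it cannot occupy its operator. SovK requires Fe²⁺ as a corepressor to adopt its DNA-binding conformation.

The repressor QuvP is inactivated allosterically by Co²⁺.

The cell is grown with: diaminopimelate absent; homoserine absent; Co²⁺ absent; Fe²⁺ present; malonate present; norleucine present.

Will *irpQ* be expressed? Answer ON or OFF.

OFF

Fe²⁺ is present, so SovK is active.
Norleucine is present, so QilV is inactive.
Co²⁺ is absent, so QuvP is active.
Homoserine is absent, so KepR is active.
Diaminopimelate is absent, so LomR is inactive.
Malonate is present, so MibE is active.
With repressor SovK bound, *irpQ* is not transcribed.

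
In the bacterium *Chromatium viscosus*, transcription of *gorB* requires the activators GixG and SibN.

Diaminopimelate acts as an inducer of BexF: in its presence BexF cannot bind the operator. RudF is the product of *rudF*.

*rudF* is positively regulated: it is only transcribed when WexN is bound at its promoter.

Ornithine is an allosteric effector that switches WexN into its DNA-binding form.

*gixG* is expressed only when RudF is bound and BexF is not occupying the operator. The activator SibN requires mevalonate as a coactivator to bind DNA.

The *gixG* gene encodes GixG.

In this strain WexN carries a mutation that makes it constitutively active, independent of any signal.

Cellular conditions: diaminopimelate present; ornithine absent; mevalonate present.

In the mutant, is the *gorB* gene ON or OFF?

ON

Diaminopimelate is present, so BexF is inactive.
WexN is constitutively active in this strain.
No repressor is bound and WexN is active, so *rudF* is transcribed.
So RudF is produced and active.
No repressor is bound and RudF is active, so *gixG* is transcribed.
So GixG is produced and active.
Mevalonate is present, so SibN is active.
No repressor is bound and GixG and SibN are active, so *gorB* is transcribed.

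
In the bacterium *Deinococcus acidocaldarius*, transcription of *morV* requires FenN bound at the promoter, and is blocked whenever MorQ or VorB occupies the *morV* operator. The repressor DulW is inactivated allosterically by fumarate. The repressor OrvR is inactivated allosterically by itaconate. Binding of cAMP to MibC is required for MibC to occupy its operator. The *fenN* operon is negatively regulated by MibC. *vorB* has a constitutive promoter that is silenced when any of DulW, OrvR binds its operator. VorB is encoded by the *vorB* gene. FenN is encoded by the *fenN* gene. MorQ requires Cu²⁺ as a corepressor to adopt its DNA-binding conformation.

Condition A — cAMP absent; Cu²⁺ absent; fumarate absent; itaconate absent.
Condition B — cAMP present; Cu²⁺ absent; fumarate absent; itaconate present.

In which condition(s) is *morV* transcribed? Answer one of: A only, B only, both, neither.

Condition A:
cAMP is absent, so MibC is inactive.
With no repressor bound, *fenN* is transcribed.
So FenN is produced and active.
Cu²⁺ is absent, so MorQ is inactive.
Fumarate is absent, so DulW is active.
Itaconate is absent, so OrvR is active.
With repressor DulW bound, *vorB* is not transcribed.
So VorB is not produced.
No repressor is bound and FenN is active, so *morV* is transcribed.
→ *morV* is ON in A.
Condition B:
cAMP is present, so MibC is active.
With repressor MibC bound, *fenN* is not transcribed.
So FenN is not produced.
Cu²⁺ is absent, so MorQ is inactive.
Fumarate is absent, so DulW is active.
Itaconate is present, so OrvR is inactive.
With repressor DulW bound, *vorB* is not transcribed.
So VorB is not produced.
Required activator FenN is absent, so *morV* is not transcribed.
→ *morV* is OFF in B.

A only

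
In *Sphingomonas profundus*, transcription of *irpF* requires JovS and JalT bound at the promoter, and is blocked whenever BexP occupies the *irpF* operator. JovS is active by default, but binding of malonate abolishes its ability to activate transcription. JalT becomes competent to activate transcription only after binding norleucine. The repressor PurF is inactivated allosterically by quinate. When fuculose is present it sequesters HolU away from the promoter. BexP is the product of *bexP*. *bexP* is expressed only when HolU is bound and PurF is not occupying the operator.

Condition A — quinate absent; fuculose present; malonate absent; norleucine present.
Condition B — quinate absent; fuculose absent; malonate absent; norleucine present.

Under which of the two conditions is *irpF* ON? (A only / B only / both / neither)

Condition A:
Quinate is absent, so PurF is active.
Fuculose is present, so HolU is inactive.
With repressor PurF bound, *bexP* is not transcribed.
So BexP is not produced.
Malonate is absent, so JovS is active.
Norleucine is present, so JalT is active.
No repressor is bound and JovS and JalT are active, so *irpF* is transcribed.
→ *irpF* is ON in A.
Condition B:
Quinate is absent, so PurF is active.
Fuculose is absent, so HolU is active.
With repressor PurF bound, *bexP* is not transcribed.
So BexP is not produced.
Malonate is absent, so JovS is active.
Norleucine is present, so JalT is active.
No repressor is bound and JovS and JalT are active, so *irpF* is transcribed.
→ *irpF* is ON in B.

both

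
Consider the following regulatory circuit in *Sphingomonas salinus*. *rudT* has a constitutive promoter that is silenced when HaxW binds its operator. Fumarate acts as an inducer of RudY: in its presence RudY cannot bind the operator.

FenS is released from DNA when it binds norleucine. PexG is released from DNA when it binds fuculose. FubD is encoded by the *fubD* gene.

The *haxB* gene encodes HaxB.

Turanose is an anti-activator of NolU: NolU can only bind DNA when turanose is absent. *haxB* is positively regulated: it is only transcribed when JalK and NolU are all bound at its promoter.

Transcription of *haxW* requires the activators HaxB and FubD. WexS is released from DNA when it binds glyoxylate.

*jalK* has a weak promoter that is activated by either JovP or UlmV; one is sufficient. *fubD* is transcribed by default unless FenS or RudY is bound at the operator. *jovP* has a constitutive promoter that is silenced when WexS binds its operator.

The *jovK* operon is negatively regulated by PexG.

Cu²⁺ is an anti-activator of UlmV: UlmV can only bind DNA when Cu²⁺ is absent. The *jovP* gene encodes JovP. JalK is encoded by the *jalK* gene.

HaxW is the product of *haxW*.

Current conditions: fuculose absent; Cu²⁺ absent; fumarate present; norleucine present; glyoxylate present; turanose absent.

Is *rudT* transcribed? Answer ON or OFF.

Glyoxylate is present, so WexS is inactive.
With no repressor bound, *jovP* is transcribed.
So JovP is produced and active.
Cu²⁺ is absent, so UlmV is active.
Activator JovP is present, so *jalK* is transcribed.
So JalK is produced and active.
Turanose is absent, so NolU is active.
No repressor is bound and JalK and NolU are active, so *haxB* is transcribed.
So HaxB is produced and active.
Norleucine is present, so FenS is inactive.
Fumarate is present, so RudY is inactive.
With no repressor bound, *fubD* is transcribed.
So FubD is produced and active.
No repressor is bound and HaxB and FubD are active, so *haxW* is transcribed.
So HaxW is produced and active.
With repressor HaxW bound, *rudT* is not transcribed.

OFF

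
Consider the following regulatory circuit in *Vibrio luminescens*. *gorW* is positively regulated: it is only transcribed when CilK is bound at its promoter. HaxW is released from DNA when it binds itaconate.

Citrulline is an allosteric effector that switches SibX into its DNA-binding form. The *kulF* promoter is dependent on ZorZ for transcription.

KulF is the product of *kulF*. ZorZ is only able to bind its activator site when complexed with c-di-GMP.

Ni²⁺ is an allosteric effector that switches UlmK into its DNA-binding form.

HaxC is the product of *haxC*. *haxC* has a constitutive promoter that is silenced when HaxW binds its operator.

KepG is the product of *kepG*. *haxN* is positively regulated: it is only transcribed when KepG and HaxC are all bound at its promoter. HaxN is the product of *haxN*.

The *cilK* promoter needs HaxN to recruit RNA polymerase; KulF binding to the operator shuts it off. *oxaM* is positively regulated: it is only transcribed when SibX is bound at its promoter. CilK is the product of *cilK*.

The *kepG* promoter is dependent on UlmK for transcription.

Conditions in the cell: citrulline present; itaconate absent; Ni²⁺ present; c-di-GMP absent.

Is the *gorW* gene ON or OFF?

OFF

Ni²⁺ is present, so UlmK is active.
No repressor is bound and UlmK is active, so *kepG* is transcribed.
So KepG is produced and active.
Itaconate is absent, so HaxW is active.
With repressor HaxW bound, *haxC* is not transcribed.
So HaxC is not produced.
Required activator HaxC is absent, so *haxN* is not transcribed.
So HaxN is not produced.
c-di-GMP is absent, so ZorZ is inactive.
Required activator ZorZ is absent, so *kulF* is not transcribed.
So KulF is not produced.
Required activator HaxN is absent, so *cilK* is not transcribed.
So CilK is not produced.
Required activator CilK is absent, so *gorW* is not transcribed.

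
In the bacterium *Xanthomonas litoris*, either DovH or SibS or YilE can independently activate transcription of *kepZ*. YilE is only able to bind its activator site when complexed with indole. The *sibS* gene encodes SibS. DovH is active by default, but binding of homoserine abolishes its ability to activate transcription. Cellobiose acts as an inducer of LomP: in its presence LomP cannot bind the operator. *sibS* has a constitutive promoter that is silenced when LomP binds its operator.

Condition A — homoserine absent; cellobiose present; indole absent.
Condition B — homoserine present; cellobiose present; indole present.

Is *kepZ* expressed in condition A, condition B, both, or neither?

Condition A:
Homoserine is absent, so DovH is active.
Cellobiose is present, so LomP is inactive.
With no repressor bound, *sibS* is transcribed.
So SibS is produced and active.
Indole is absent, so YilE is inactive.
Activator DovH is present, so *kepZ* is transcribed.
→ *kepZ* is ON in A.
Condition B:
Homoserine is present, so DovH is inactive.
Cellobiose is present, so LomP is inactive.
With no repressor bound, *sibS* is transcribed.
So SibS is produced and active.
Indole is present, so YilE is active.
Activator SibS is present, so *kepZ* is transcribed.
→ *kepZ* is ON in B.

both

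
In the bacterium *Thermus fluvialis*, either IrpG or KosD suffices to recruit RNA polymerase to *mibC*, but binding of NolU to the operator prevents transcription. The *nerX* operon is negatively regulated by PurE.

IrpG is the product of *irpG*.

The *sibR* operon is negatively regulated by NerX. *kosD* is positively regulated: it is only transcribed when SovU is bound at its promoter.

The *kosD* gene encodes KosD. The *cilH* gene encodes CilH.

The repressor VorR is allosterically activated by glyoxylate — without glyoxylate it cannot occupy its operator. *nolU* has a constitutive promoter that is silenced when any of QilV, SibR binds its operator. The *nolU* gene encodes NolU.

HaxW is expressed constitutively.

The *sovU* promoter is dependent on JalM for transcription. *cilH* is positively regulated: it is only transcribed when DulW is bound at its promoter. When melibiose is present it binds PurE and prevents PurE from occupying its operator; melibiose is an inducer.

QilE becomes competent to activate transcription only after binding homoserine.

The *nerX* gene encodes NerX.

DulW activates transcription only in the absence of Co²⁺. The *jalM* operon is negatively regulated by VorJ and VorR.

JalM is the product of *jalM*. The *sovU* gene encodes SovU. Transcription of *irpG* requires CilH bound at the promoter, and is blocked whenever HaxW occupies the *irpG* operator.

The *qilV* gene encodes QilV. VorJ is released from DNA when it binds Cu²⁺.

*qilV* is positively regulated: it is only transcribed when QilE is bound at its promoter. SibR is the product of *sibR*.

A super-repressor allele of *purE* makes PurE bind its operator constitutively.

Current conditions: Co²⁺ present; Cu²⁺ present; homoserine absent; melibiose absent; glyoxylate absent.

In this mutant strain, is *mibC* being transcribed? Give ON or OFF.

HaxW is produced constitutively and is active.
Co²⁺ is present, so DulW is inactive.
Required activator DulW is absent, so *cilH* is not transcribed.
So CilH is not produced.
With repressor HaxW bound, *irpG* is not transcribed.
So IrpG is not produced.
Homoserine is absent, so QilE is inactive.
Required activator QilE is absent, so *qilV* is not transcribed.
So QilV is not produced.
PurE is constitutively active in this strain.
With repressor PurE bound, *nerX* is not transcribed.
So NerX is not produced.
With no repressor bound, *sibR* is transcribed.
So SibR is produced and active.
With repressor SibR bound, *nolU* is not transcribed.
So NolU is not produced.
Cu²⁺ is present, so VorJ is inactive.
Glyoxylate is absent, so VorR is inactive.
With no repressor bound, *jalM* is transcribed.
So JalM is produced and active.
No repressor is bound and JalM is active, so *sovU* is transcribed.
So SovU is produced and active.
No repressor is bound and SovU is active, so *kosD* is transcribed.
So KosD is produced and active.
Activator KosD is present, so *mibC* is transcribed.

ON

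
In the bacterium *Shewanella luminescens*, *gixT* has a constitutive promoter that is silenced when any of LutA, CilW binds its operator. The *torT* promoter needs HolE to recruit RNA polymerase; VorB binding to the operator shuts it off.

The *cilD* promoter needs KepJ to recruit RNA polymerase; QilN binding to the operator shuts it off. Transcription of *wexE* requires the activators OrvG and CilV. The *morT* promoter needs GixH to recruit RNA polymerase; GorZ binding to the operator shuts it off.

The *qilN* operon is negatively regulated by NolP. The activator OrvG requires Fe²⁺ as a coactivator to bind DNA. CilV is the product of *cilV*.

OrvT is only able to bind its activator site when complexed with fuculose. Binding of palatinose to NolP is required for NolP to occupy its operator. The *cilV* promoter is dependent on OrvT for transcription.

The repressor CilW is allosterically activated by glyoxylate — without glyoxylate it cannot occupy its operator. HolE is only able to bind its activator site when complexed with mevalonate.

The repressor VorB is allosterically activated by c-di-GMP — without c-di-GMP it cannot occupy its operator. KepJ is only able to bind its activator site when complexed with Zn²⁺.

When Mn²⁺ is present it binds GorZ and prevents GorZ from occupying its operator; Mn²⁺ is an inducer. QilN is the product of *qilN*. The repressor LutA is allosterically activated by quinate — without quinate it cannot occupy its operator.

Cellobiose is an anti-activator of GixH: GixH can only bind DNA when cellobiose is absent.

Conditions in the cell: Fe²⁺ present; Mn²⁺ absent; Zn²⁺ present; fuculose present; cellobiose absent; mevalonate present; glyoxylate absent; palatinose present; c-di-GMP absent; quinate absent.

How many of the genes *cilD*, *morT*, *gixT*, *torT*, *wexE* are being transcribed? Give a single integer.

4

Zn²⁺ is present, so KepJ is active.
Palatinose is present, so NolP is active.
With repressor NolP bound, *qilN* is not transcribed.
So QilN is not produced.
No repressor is bound and KepJ is active, so *cilD* is transcribed.
→ *cilD* is ON.
Mn²⁺ is absent, so GorZ is active.
Cellobiose is absent, so GixH is active.
With repressor GorZ bound, *morT* is not transcribed.
→ *morT* is OFF.
Quinate is absent, so LutA is inactive.
Glyoxylate is absent, so CilW is inactive.
With no repressor bound, *gixT* is transcribed.
→ *gixT* is ON.
Mevalonate is present, so HolE is active.
c-di-GMP is absent, so VorB is inactive.
No repressor is bound and HolE is active, so *torT* is transcribed.
→ *torT* is ON.
Fe²⁺ is present, so OrvG is active.
Fuculose is present, so OrvT is active.
No repressor is bound and OrvT is active, so *cilV* is transcribed.
So CilV is produced and active.
No repressor is bound and OrvG and CilV are active, so *wexE* is transcribed.
→ *wexE* is ON.
4 of the 5 genes are transcribed.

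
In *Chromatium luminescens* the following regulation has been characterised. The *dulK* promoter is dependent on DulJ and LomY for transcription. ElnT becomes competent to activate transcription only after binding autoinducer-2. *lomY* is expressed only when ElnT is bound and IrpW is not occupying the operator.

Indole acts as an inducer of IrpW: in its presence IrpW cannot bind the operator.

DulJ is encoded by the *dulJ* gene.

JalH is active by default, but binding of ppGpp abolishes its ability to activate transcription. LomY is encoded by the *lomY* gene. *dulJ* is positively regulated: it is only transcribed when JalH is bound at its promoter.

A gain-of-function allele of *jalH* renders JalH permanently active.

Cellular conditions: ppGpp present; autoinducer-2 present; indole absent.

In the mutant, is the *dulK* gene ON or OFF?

JalH is constitutively active in this strain.
No repressor is bound and JalH is active, so *dulJ* is transcribed.
So DulJ is produced and active.
Autoinducer-2 is present, so ElnT is active.
Indole is absent, so IrpW is active.
With repressor IrpW bound, *lomY* is not transcribed.
So LomY is not produced.
Required activator LomY is absent, so *dulK* is not transcribed.

OFF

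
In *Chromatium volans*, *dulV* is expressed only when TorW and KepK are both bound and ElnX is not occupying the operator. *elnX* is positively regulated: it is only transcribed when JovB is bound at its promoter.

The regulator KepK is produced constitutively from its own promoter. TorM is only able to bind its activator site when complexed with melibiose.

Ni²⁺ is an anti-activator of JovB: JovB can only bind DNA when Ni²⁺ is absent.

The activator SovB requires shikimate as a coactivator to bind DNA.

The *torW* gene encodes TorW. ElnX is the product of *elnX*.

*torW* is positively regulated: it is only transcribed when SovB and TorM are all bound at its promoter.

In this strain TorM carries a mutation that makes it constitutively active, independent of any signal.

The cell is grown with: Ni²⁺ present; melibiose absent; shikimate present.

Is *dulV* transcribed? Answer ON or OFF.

Shikimate is present, so SovB is active.
TorM is constitutively active in this strain.
No repressor is bound and SovB and TorM are active, so *torW* is transcribed.
So TorW is produced and active.
Ni²⁺ is present, so JovB is inactive.
Required activator JovB is absent, so *elnX* is not transcribed.
So ElnX is not produced.
KepK is produced constitutively and is active.
No repressor is bound and TorW and KepK are active, so *dulV* is transcribed.

ON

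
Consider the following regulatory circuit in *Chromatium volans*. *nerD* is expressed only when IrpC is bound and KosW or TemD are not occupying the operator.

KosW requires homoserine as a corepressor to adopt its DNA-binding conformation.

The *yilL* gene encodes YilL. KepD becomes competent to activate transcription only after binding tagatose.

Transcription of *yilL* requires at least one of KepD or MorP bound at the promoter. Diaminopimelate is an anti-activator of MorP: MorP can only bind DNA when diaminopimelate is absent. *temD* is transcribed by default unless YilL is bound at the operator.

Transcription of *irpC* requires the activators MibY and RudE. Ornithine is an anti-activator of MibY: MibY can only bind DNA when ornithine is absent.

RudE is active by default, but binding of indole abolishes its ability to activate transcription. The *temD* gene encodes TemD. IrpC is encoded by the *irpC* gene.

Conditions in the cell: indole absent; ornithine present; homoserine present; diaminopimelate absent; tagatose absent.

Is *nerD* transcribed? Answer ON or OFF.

Ornithine is present, so MibY is inactive.
Indole is absent, so RudE is active.
Required activator MibY is absent, so *irpC* is not transcribed.
So IrpC is not produced.
Homoserine is present, so KosW is active.
Tagatose is absent, so KepD is inactive.
Diaminopimelate is absent, so MorP is active.
Activator MorP is present, so *yilL* is transcribed.
So YilL is produced and active.
With repressor YilL bound, *temD* is not transcribed.
So TemD is not produced.
With repressor KosW bound, *nerD* is not transcribed.

OFF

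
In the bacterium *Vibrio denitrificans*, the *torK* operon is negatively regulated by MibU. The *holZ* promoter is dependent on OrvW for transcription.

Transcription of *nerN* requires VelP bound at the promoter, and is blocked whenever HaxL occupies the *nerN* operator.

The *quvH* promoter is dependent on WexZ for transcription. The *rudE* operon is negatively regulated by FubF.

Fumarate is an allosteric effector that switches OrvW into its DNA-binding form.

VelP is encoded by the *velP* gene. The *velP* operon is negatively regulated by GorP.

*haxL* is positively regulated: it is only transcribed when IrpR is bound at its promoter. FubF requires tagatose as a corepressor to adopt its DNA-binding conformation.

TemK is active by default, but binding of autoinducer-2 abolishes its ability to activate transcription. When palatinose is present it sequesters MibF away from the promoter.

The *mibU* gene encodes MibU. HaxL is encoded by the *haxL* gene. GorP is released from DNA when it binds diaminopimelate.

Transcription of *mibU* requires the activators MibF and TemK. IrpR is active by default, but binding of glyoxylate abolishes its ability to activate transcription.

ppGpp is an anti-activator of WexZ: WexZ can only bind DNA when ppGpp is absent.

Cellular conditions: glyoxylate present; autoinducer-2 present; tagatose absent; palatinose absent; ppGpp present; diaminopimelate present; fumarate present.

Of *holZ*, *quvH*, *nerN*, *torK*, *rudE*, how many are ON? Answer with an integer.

Fumarate is present, so OrvW is active.
No repressor is bound and OrvW is active, so *holZ* is transcribed.
→ *holZ* is ON.
ppGpp is present, so WexZ is inactive.
Required activator WexZ is absent, so *quvH* is not transcribed.
→ *quvH* is OFF.
Glyoxylate is present, so IrpR is inactive.
Required activator IrpR is absent, so *haxL* is not transcribed.
So HaxL is not produced.
Diaminopimelate is present, so GorP is inactive.
With no repressor bound, *velP* is transcribed.
So VelP is produced and active.
No repressor is bound and VelP is active, so *nerN* is transcribed.
→ *nerN* is ON.
Palatinose is absent, so MibF is active.
Autoinducer-2 is present, so TemK is inactive.
Required activator TemK is absent, so *mibU* is not transcribed.
So MibU is not produced.
With no repressor bound, *torK* is transcribed.
→ *torK* is ON.
Tagatose is absent, so FubF is inactive.
With no repressor bound, *rudE* is transcribed.
→ *rudE* is ON.
4 of the 5 genes are transcribed.

4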